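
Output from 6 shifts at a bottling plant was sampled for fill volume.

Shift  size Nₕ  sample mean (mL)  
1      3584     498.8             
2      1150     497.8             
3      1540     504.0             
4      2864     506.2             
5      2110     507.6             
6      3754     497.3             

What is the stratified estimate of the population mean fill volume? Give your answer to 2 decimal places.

501.53

N = 3584 + 1150 + 1540 + 2864 + 2110 + 3754 = 15002.
The stratified mean weights each stratum mean by its population share Nₕ/N.
Σ Nₕx̄ₕ = 3584·498.8 + 1150·497.8 + 1540·504.0 + 2864·506.2 + 2110·507.6 + 3754·497.3 = 1787699.2 + 572470 + 776160 + 1449756.8 + 1071036 + 1866864.2 = 7523986.2.
Divide by N: 7523986.2 / 15002 = 501.5322... → 501.53.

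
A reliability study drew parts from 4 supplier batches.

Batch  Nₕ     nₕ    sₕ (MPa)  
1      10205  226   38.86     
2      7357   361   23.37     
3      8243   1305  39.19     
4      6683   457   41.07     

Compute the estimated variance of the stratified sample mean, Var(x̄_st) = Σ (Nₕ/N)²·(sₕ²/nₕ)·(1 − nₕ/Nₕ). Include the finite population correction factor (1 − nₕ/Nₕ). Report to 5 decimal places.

0.92774

N = 32488. Term for each stratum: Wₕ²sₕ²/nₕ·(1−nₕ/Nₕ).
Var(x̄_st) = 0.64469044 + 0.07377595 + 0.06376959 + 0.14550162 = 0.92773761 → 0.92774.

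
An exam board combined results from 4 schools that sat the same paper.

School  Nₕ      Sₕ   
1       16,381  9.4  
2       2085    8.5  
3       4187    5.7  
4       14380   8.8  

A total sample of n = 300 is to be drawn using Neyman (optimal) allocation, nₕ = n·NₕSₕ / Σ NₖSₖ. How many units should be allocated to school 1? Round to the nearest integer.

143

1: NₕSₕ = 16381·9.4 = 153981.4
2: NₕSₕ = 2085·8.5 = 17722.5
3: NₕSₕ = 4187·5.7 = 23865.9
4: NₕSₕ = 14380·8.8 = 126544
Σ NₕSₕ = 322113.8.
n_1 = 300·153981.4/322113.8 = 143.410... → 143.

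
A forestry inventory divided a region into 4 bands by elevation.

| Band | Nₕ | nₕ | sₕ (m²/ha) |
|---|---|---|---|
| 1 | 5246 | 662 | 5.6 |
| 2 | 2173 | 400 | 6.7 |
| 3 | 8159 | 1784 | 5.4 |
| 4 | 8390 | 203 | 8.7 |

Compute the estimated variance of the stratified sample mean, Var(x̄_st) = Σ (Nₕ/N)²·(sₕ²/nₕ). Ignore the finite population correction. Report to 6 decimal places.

0.050774

N = 23968. Term for each stratum: Wₕ²sₕ²/nₕ.
Var(x̄_st) = 0.002269400 + 0.000922456 + 0.001894100 + 0.045688068 = 0.050774024 → 0.050774.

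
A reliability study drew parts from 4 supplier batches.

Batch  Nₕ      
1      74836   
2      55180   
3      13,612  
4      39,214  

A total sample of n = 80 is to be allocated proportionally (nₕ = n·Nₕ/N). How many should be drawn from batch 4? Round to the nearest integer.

17

N = 74836 + 55180 + 13612 + 39214 = 182842.
n_4 = 80·39214/182842 = 17.158... → 17.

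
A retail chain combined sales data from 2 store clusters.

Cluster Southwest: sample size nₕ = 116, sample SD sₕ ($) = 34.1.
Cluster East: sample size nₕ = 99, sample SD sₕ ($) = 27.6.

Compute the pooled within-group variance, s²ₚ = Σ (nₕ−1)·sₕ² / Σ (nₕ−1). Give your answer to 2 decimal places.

Degrees of freedom: 115 + 98 = 213.
Σ(nₕ−1)sₕ² = 115·1162.81 + 98·761.76 = 208375.63.
s²ₚ = 208375.63 / 213 = 978.2893... → 978.29.

978.29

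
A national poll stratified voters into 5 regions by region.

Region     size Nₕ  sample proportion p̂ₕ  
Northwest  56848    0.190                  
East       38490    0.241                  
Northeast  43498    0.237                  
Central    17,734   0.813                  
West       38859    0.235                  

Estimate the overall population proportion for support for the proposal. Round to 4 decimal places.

0.2760

Wₕ = Nₕ/N with N = 195429: 0.2909, 0.1970, 0.2226, 0.0907, 0.1988.
p̂_st = 0.2909·0.190 + 0.1970·0.241 + 0.2226·0.237 + 0.0907·0.813 + 0.1988·0.235 ≈ 0.275987... → 0.2760.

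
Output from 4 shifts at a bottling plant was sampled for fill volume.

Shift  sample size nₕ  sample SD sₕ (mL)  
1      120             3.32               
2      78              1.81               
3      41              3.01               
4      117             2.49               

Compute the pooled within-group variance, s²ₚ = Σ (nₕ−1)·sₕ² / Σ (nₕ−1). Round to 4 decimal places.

Degrees of freedom: 119 + 77 + 40 + 116 = 352.
Σ(nₕ−1)sₕ² = 119·11.0224 + 77·3.2761 + 40·9.0601 + 116·6.2001 = 2645.5409.
s²ₚ = 2645.5409 / 352 = 7.515741... → 7.5157.

7.5157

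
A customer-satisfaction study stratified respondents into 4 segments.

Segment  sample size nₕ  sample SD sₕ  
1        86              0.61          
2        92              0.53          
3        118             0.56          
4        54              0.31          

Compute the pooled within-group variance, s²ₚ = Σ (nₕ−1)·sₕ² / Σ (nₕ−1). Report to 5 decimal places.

0.28605

1: (86−1)·0.61² = 85·0.3721 = 31.6285
2: (92−1)·0.53² = 91·0.2809 = 25.5619
3: (118−1)·0.56² = 117·0.3136 = 36.6912
4: (54−1)·0.31² = 53·0.0961 = 5.0933
Numerator = 98.9749; denominator = Σ(nₕ−1) = 346.
s²ₚ = 98.9749/346 = 0.2860546... → 0.28605.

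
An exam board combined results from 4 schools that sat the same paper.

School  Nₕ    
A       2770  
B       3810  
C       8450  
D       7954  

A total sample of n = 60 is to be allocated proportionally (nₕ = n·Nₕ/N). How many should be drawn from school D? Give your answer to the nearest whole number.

N = 2770 + 3810 + 8450 + 7954 = 22984.
n_D = 60·7954/22984 = 20.764... → 21.

21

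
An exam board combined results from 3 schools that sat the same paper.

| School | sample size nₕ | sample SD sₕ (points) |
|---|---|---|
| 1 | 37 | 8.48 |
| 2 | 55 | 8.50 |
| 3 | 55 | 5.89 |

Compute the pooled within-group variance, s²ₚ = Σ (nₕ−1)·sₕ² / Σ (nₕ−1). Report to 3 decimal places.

58.081

1: (37−1)·8.48² = 36·71.9104 = 2588.7744
2: (55−1)·8.50² = 54·72.25 = 3901.5
3: (55−1)·5.89² = 54·34.6921 = 1873.3734
Numerator = 8363.6478; denominator = Σ(nₕ−1) = 144.
s²ₚ = 8363.6478/144 = 58.08089... → 58.081.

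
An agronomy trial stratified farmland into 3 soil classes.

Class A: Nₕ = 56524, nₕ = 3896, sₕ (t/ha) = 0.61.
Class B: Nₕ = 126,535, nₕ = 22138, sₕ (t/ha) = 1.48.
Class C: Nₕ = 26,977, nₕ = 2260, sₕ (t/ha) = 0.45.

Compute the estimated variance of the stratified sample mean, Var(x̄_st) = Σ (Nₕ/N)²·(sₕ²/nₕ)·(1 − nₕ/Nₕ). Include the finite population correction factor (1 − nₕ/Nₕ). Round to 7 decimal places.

0.0000374

N = 210036. Term for each stratum: Wₕ²sₕ²/nₕ·(1−nₕ/Nₕ).
Var(x̄_st) = 0.0000064403 + 0.0000296276 + 0.0000013543 = 0.0000374222 → 0.0000374.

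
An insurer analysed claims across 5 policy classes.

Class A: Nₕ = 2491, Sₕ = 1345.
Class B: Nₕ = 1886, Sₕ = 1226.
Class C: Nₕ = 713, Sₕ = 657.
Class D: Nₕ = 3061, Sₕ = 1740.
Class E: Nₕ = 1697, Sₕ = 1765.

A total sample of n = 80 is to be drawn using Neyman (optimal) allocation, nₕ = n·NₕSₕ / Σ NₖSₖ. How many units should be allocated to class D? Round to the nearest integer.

29

A: NₕSₕ = 2491·1345 = 3350395
B: NₕSₕ = 1886·1226 = 2312236
C: NₕSₕ = 713·657 = 468441
D: NₕSₕ = 3061·1740 = 5326140
E: NₕSₕ = 1697·1765 = 2995205
Σ NₕSₕ = 14452417.
n_D = 80·5326140/14452417 = 29.482... → 29.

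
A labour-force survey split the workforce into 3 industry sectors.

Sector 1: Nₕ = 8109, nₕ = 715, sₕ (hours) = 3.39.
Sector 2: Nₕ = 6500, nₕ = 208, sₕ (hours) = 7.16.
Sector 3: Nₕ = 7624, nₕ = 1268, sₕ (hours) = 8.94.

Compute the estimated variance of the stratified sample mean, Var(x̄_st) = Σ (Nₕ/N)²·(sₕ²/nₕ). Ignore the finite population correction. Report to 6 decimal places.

0.030616

N = 22233; Wₕ = Nₕ/N.
sector 1: (8109/22233)²·3.39²/715 = 0.002138119
sector 2: (6500/22233)²·7.16²/208 = 0.021066544
sector 3: (7624/22233)²·8.94²/1268 = 0.007411830
Sum = 0.030616492 → 0.030616.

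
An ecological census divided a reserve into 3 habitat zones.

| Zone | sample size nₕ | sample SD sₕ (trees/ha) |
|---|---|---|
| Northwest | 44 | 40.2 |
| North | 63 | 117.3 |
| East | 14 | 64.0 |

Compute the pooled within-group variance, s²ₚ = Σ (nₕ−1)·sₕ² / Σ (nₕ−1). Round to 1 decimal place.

8269.6

Degrees of freedom: 43 + 62 + 13 = 118.
Σ(nₕ−1)sₕ² = 43·1616.04 + 62·13759.29 + 13·4096 = 975813.7.
s²ₚ = 975813.7 / 118 = 8269.608... → 8269.6.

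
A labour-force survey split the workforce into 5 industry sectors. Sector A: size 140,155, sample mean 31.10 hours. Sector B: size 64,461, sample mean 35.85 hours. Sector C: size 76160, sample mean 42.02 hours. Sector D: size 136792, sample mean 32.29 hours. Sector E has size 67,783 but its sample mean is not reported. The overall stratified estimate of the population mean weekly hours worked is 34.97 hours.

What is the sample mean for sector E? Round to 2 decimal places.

N = 140155 + 64461 + 76160 + 136792 + 67783 = 485351.
Overall total = μ·N = 34.97·485351 = 16972724.47.
Subtract the known strata: 140155·31.10 + 64461·35.85 + 76160·42.02 + 136792·32.29 = 14287004.23.
Remaining total for sector E: 16972724.47 − 14287004.23 = 2685720.24.
Divide by its size: 2685720.24 / 67783 = 39.6223... → 39.62.

39.62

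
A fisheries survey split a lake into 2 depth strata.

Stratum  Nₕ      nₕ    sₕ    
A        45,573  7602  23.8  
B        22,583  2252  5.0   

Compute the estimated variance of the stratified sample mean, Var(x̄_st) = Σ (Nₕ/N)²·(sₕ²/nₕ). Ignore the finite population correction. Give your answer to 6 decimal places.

N = 68156; Wₕ = Nₕ/N.
stratum A: (45573/68156)²·23.8²/7602 = 0.033314484
stratum B: (22583/68156)²·5.0²/2252 = 0.001218784
Sum = 0.034533268 → 0.034533.

0.034533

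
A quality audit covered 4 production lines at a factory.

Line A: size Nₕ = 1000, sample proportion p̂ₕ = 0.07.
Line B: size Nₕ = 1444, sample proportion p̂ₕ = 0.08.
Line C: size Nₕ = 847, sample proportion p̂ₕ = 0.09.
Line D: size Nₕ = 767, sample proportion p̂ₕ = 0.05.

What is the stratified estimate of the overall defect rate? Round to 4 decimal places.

0.0740

N = 1000 + 1444 + 847 + 767 = 4058.
Overall proportion = Σ (Nₕ/N)·p̂ₕ.
Σ Nₕp̂ₕ = 70 + 115.52 + 76.23 + 38.35 = 300.1.
300.1 / 4058 = 0.073953... → 0.0740.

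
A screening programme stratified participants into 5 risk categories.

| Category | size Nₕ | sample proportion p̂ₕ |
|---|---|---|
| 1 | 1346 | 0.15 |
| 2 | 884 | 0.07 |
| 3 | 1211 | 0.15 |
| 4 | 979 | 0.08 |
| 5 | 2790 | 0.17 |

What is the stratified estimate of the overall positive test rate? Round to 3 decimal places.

N = 1346 + 884 + 1211 + 979 + 2790 = 7210.
Overall proportion = Σ (Nₕ/N)·p̂ₕ.
Σ Nₕp̂ₕ = 201.9 + 61.88 + 181.65 + 78.32 + 474.3 = 998.05.
998.05 / 7210 = 0.13843... → 0.138.

0.138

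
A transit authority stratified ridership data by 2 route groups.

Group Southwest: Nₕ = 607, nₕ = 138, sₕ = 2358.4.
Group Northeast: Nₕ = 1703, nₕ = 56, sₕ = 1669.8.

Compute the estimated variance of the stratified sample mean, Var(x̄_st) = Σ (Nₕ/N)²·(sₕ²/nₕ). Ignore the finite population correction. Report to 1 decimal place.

N = 2310. Term for each stratum: Wₕ²sₕ²/nₕ.
Var(x̄_st) = 2782.9748 + 27061.1484 = 29844.1231 → 29844.1.

29844.1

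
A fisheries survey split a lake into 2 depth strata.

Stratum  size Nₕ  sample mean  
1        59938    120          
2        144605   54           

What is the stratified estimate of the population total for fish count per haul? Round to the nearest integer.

Estimate total by summing Nₕ·x̄ₕ over strata.
59938·120 + 144605·54 = 7192560 + 7808670 = 15001230.

15001230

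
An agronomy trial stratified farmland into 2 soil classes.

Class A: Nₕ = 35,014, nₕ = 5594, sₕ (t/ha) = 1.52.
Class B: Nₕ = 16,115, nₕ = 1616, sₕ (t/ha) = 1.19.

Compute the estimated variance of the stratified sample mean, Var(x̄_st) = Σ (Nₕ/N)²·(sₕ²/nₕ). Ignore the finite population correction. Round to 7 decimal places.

N = 51129; Wₕ = Nₕ/N.
class A: (35014/51129)²·1.52²/5594 = 0.0001936928
class B: (16115/51129)²·1.19²/1616 = 0.0000870520
Sum = 0.0002807448 → 0.0002807.

0.0002807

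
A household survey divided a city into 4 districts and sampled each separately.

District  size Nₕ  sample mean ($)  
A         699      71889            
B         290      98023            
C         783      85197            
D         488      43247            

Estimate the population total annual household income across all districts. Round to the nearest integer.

166490868

Population total = Σ Nₕ·x̄ₕ (each stratum's size times its mean).
699·71889 + 290·98023 + 783·85197 + 488·43247 = 50250411 + 28426670 + 66709251 + 21104536 = 166490868.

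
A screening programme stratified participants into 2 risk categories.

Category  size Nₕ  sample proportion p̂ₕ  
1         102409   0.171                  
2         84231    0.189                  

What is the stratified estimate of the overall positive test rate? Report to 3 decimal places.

0.179

N = 102409 + 84231 = 186640.
Overall proportion = Σ (Nₕ/N)·p̂ₕ.
Σ Nₕp̂ₕ = 17511.939 + 15919.659 = 33431.598.
33431.598 / 186640 = 0.17912... → 0.179.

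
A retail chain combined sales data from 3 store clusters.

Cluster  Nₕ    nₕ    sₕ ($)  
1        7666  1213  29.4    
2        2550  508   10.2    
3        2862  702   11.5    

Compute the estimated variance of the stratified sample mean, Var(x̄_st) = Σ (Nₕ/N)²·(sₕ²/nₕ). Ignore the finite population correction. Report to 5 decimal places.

N = 13078. Term for each stratum: Wₕ²sₕ²/nₕ.
Var(x̄_st) = 0.24484364 + 0.00778636 + 0.00902226 = 0.26165225 → 0.26165.

0.26165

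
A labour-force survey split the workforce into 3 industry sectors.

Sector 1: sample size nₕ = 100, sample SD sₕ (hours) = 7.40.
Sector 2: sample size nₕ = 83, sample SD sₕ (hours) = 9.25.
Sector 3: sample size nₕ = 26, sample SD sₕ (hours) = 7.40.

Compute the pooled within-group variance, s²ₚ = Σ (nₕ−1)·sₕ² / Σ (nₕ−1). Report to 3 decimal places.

Degrees of freedom: 99 + 82 + 25 = 206.
Σ(nₕ−1)sₕ² = 99·54.76 + 82·85.5625 + 25·54.76 = 13806.365.
s²ₚ = 13806.365 / 206 = 67.02119... → 67.021.

67.021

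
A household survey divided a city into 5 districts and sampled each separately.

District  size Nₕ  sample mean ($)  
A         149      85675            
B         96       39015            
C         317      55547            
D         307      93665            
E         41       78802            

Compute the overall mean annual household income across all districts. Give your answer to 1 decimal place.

72643.4

x̄_st = (Σ Nₕx̄ₕ) / (Σ Nₕ) = (149·85675 + 96·39015 + 317·55547 + 307·93665 + 41·78802) / 910
= 66105451 / 910 = 72643.353... → 72643.4.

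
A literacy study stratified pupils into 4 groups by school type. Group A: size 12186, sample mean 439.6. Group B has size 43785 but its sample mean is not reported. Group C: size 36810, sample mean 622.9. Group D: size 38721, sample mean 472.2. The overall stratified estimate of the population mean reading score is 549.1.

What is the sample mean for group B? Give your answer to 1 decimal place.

585.5

Σ Nₕx̄ₕ = N·μ, so 43785·x̄_B = 131502·549.1 − (12186·439.6 + 36810·622.9 + 38721·472.2).
= 72207748.2 − 46569970.8 = 25637777.4.
x̄_B = 25637777.4 / 43785 = 585.538... → 585.5.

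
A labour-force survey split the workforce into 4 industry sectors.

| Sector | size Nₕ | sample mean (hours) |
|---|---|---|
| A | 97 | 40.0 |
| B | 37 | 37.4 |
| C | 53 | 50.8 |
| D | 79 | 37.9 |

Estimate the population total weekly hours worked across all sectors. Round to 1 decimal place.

Population total = Σ Nₕ·x̄ₕ (each stratum's size times its mean).
97·40.0 + 37·37.4 + 53·50.8 + 79·37.9 = 3880 + 1383.8 + 2692.4 + 2994.1 = 10950.3.

10950.3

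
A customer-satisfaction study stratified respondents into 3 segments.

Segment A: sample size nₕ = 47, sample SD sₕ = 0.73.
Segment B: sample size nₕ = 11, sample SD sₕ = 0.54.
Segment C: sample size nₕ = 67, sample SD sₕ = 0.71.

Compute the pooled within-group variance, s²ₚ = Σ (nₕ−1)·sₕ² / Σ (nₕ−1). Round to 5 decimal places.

0.49754

A: (47−1)·0.73² = 46·0.5329 = 24.5134
B: (11−1)·0.54² = 10·0.2916 = 2.916
C: (67−1)·0.71² = 66·0.5041 = 33.2706
Numerator = 60.7; denominator = Σ(nₕ−1) = 122.
s²ₚ = 60.7/122 = 0.4975410... → 0.49754.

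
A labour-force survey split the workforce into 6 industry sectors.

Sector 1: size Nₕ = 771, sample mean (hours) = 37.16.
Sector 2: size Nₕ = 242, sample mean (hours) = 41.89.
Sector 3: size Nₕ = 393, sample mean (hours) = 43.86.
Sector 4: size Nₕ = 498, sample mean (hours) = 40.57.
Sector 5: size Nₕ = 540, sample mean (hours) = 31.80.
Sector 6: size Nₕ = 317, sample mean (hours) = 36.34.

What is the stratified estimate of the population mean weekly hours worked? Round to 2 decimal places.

x̄_st = (Σ Nₕx̄ₕ) / (Σ Nₕ) = (771·37.16 + 242·41.89 + 393·43.86 + 498·40.57 + 540·31.80 + 317·36.34) / 2761
= 104920.36 / 2761 = 38.0009... → 38.00.

38.00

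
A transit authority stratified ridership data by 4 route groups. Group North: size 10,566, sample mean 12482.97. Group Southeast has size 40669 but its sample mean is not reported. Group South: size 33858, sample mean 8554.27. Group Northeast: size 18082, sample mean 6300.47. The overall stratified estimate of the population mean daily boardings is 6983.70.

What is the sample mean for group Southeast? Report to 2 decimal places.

N = 10566 + 40669 + 33858 + 18082 = 103175.
Overall total = μ·N = 6983.70·103175 = 720543247.5.
Subtract the known strata: 10566·12482.97 + 33858·8554.27 + 18082·6300.47 = 535450633.22.
Remaining total for group Southeast: 720543247.5 − 535450633.22 = 185092614.28.
Divide by its size: 185092614.28 / 40669 = 4551.1966... → 4551.20.

4551.20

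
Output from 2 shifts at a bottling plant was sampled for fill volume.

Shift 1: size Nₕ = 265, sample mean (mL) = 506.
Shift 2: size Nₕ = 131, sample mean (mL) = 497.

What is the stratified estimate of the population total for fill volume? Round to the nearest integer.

Population total = Σ Nₕ·x̄ₕ (each stratum's size times its mean).
265·506 + 131·497 = 134090 + 65107 = 199197.

199197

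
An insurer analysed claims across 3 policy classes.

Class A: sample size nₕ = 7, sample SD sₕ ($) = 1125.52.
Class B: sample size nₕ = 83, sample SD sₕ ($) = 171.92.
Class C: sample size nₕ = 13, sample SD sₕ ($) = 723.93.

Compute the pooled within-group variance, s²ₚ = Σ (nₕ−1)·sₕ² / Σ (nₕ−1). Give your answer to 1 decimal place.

163133.0

Degrees of freedom: 6 + 82 + 12 = 100.
Σ(nₕ−1)sₕ² = 6·1266795.2704 + 82·29556.4864 + 12·524074.6449 = 16313299.246.
s²ₚ = 16313299.246 / 100 = 163132.992... → 163133.0.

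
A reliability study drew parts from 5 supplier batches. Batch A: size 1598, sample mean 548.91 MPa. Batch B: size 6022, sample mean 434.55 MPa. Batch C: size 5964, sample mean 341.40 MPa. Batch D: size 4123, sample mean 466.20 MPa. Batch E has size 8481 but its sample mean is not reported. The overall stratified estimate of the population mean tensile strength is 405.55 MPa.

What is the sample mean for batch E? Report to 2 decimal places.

373.57

Σ Nₕx̄ₕ = N·μ, so 8481·x̄_E = 26188·405.55 − (1598·548.91 + 6022·434.55 + 5964·341.40 + 4123·466.20).
= 10620543.4 − 7452270.48 = 3168272.92.
x̄_E = 3168272.92 / 8481 = 373.5730... → 373.57.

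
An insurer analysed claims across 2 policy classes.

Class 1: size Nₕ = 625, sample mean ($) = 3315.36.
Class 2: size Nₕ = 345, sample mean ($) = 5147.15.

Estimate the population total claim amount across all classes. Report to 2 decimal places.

1: 625·3315.36 = 2072100
2: 345·5147.15 = 1775766.75
τ̂ = Σ Nₕx̄ₕ = 3847866.75.

3847866.75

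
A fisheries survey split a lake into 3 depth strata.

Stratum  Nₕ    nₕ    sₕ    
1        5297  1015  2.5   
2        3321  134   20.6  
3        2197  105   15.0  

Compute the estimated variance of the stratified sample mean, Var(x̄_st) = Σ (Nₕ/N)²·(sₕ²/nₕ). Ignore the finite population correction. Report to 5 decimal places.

N = 10815; Wₕ = Nₕ/N.
stratum 1: (5297/10815)²·2.5²/1015 = 0.00147714
stratum 2: (3321/10815)²·20.6²/134 = 0.29861687
stratum 3: (2197/10815)²·15.0²/105 = 0.08843013
Sum = 0.38852415 → 0.38852.

0.38852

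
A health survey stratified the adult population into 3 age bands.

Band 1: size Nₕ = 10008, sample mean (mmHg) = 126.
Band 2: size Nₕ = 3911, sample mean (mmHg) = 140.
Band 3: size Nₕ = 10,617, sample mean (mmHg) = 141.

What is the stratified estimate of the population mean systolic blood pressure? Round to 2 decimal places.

N = 24536; weights Wₕ = Nₕ/N = (0.4079, 0.1594, 0.4327).
x̄_st = Σ Wₕ·x̄ₕ = 0.4079·126 + 0.1594·140 + 0.4327·141 ≈ 134.7222...
→ 134.72.

134.72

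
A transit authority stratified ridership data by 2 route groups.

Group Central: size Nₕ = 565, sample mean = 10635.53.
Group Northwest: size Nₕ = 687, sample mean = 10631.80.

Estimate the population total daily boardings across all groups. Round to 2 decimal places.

13313121.05

Estimate total by summing Nₕ·x̄ₕ over strata.
565·10635.53 + 687·10631.80 = 6009074.45 + 7304046.6 = 13313121.05.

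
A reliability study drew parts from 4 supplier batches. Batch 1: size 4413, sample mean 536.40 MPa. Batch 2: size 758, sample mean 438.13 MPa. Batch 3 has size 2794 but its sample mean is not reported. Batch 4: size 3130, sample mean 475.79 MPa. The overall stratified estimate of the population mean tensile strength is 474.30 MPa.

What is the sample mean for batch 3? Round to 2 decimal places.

384.36

Σ Nₕx̄ₕ = N·μ, so 2794·x̄_3 = 11095·474.30 − (4413·536.40 + 758·438.13 + 3130·475.79).
= 5262358.5 − 4188458.44 = 1073900.06.
x̄_3 = 1073900.06 / 2794 = 384.3594... → 384.36.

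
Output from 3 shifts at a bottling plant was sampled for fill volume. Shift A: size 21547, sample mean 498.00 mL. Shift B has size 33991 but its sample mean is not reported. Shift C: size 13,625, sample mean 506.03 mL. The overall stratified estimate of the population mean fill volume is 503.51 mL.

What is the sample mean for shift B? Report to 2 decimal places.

Σ Nₕx̄ₕ = N·μ, so 33991·x̄_B = 69163·503.51 − (21547·498.00 + 13625·506.03).
= 34824262.13 − 17625064.75 = 17199197.38.
x̄_B = 17199197.38 / 33991 = 505.9927... → 505.99.

505.99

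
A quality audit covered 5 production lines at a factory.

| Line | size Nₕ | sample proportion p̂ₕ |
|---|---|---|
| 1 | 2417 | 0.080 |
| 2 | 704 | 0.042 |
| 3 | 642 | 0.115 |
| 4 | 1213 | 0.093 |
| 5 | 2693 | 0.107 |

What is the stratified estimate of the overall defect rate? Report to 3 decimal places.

0.091

N = 2417 + 704 + 642 + 1213 + 2693 = 7669.
Overall proportion = Σ (Nₕ/N)·p̂ₕ.
Σ Nₕp̂ₕ = 193.36 + 29.568 + 73.83 + 112.809 + 288.151 = 697.718.
697.718 / 7669 = 0.09098... → 0.091.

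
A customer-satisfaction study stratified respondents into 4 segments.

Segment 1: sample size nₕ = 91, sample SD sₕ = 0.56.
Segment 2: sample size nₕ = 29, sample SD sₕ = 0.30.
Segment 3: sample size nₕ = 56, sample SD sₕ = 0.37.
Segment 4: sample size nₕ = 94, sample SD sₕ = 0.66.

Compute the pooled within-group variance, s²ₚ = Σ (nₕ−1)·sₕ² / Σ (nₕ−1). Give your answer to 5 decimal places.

0.29618

1: (91−1)·0.56² = 90·0.3136 = 28.224
2: (29−1)·0.30² = 28·0.09 = 2.52
3: (56−1)·0.37² = 55·0.1369 = 7.5295
4: (94−1)·0.66² = 93·0.4356 = 40.5108
Numerator = 78.7843; denominator = Σ(nₕ−1) = 266.
s²ₚ = 78.7843/266 = 0.2961816... → 0.29618.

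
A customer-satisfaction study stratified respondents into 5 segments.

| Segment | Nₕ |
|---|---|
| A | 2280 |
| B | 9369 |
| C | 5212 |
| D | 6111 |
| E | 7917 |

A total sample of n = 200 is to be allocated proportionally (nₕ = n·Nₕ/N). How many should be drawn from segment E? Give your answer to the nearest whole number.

51

N = 2280 + 9369 + 5212 + 6111 + 7917 = 30889.
n_E = 200·7917/30889 = 51.261... → 51.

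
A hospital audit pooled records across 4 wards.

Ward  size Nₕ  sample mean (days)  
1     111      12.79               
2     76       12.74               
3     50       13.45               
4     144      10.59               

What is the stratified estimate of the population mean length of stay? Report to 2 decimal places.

x̄_st = (Σ Nₕx̄ₕ) / (Σ Nₕ) = (111·12.79 + 76·12.74 + 50·13.45 + 144·10.59) / 381
= 4585.39 / 381 = 12.0351... → 12.04.

12.04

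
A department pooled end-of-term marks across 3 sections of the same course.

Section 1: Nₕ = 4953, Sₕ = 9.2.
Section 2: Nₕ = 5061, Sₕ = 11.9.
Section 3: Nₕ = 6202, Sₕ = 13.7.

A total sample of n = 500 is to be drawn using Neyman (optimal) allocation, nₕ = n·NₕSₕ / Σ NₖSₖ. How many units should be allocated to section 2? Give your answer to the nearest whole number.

158

1: NₕSₕ = 4953·9.2 = 45567.6
2: NₕSₕ = 5061·11.9 = 60225.9
3: NₕSₕ = 6202·13.7 = 84967.4
Σ NₕSₕ = 190760.9.
n_2 = 500·60225.9/190760.9 = 157.857... → 158.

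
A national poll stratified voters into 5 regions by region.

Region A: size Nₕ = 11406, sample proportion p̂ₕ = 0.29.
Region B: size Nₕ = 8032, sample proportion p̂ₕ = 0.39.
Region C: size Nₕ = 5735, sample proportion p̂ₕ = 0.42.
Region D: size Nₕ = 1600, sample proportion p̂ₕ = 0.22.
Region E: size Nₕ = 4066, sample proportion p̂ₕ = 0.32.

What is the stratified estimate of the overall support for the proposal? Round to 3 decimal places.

N = 11406 + 8032 + 5735 + 1600 + 4066 = 30839.
Overall proportion = Σ (Nₕ/N)·p̂ₕ.
Σ Nₕp̂ₕ = 3307.74 + 3132.48 + 2408.7 + 352 + 1301.12 = 10502.04.
10502.04 / 30839 = 0.34054... → 0.341.

0.341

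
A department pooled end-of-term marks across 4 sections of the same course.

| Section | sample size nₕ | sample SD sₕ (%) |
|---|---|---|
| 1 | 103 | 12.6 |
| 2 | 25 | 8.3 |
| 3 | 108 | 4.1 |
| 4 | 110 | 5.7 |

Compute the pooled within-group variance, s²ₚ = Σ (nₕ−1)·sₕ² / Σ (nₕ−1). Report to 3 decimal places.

67.798

Degrees of freedom: 102 + 24 + 107 + 109 = 342.
Σ(nₕ−1)sₕ² = 102·158.76 + 24·68.89 + 107·16.81 + 109·32.49 = 23186.96.
s²ₚ = 23186.96 / 342 = 67.79813... → 67.798.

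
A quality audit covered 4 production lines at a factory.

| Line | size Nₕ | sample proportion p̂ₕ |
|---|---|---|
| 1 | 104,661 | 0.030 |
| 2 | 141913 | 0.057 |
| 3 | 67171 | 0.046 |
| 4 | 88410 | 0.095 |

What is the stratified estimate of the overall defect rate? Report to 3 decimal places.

0.056

Wₕ = Nₕ/N with N = 402155: 0.2603, 0.3529, 0.1670, 0.2198.
p̂_st = 0.2603·0.030 + 0.3529·0.057 + 0.1670·0.046 + 0.2198·0.095 ≈ 0.05649... → 0.056.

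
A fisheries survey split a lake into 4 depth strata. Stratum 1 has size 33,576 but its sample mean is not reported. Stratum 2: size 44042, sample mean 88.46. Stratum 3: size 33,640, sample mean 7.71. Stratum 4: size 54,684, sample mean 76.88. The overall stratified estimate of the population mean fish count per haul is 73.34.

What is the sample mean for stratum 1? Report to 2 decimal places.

N = 33576 + 44042 + 33640 + 54684 = 165942.
Overall total = μ·N = 73.34·165942 = 12170186.28.
Subtract the known strata: 44042·88.46 + 33640·7.71 + 54684·76.88 = 8359425.64.
Remaining total for stratum 1: 12170186.28 − 8359425.64 = 3810760.64.
Divide by its size: 3810760.64 / 33576 = 113.4966... → 113.50.

113.50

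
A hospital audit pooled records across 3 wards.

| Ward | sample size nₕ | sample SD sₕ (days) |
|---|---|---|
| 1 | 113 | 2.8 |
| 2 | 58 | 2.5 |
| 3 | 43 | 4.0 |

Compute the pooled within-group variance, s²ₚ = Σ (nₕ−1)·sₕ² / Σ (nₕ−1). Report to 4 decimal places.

9.0347

Degrees of freedom: 112 + 57 + 42 = 211.
Σ(nₕ−1)sₕ² = 112·7.84 + 57·6.25 + 42·16 = 1906.33.
s²ₚ = 1906.33 / 211 = 9.034739... → 9.0347.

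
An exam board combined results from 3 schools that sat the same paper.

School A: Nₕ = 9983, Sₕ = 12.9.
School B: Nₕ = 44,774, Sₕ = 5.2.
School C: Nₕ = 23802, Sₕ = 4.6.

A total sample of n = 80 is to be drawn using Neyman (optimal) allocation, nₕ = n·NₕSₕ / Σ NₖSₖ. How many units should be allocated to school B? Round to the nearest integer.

Σ NₕSₕ = 9983·12.9 + 44774·5.2 + 23802·4.6 = 471094.7.
Share for B: 232824.8/471094.7 = 0.49422.
n_B = 80 × 0.49422 = 39.538... → 40.

40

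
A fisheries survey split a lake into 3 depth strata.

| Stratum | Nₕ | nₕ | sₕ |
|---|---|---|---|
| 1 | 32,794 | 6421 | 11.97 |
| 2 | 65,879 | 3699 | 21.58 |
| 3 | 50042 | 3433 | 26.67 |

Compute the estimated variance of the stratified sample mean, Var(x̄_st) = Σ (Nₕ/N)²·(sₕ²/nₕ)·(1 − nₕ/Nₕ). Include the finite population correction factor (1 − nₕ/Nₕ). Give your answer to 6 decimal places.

0.046042

N = 148715. Term for each stratum: Wₕ²sₕ²/nₕ·(1−nₕ/Nₕ).
Var(x̄_st) = 0.000872630 + 0.023318828 + 0.021850789 = 0.046042246 → 0.046042.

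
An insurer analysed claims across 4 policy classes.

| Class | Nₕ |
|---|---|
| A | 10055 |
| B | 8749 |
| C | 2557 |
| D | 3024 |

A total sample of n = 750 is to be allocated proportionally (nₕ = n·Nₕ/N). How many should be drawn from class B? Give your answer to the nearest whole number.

N = 10055 + 8749 + 2557 + 3024 = 24385.
n_B = 750·8749/24385 = 269.090... → 269.

269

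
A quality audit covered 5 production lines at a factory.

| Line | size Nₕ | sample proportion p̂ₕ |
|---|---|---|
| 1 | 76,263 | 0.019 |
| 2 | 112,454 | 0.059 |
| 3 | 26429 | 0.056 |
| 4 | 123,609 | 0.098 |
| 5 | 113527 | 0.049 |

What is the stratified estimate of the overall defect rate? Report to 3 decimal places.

Wₕ = Nₕ/N with N = 452282: 0.1686, 0.2486, 0.0584, 0.2733, 0.2510.
p̂_st = 0.1686·0.019 + 0.2486·0.059 + 0.0584·0.056 + 0.2733·0.098 + 0.2510·0.049 ≈ 0.06023... → 0.060.

0.060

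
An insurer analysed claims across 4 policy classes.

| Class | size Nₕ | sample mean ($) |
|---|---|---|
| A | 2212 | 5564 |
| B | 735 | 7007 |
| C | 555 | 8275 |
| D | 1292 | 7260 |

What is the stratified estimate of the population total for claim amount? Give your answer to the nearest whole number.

31430258

Population total = Σ Nₕ·x̄ₕ (each stratum's size times its mean).
2212·5564 + 735·7007 + 555·8275 + 1292·7260 = 12307568 + 5150145 + 4592625 + 9379920 = 31430258.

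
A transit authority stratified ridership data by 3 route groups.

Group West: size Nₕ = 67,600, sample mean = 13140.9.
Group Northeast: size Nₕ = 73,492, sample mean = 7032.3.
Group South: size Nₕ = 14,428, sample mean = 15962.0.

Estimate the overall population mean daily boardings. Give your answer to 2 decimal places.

N = 67600 + 73492 + 14428 = 155520.
Weight each subgroup mean by Nₕ/N and sum.
Σ Nₕx̄ₕ = 67600·13140.9 + 73492·7032.3 + 14428·15962.0 = 888324840 + 516817791.6 + 230299736 = 1635442367.6.
Divide by N: 1635442367.6 / 155520 = 10515.9617... → 10515.96.

10515.96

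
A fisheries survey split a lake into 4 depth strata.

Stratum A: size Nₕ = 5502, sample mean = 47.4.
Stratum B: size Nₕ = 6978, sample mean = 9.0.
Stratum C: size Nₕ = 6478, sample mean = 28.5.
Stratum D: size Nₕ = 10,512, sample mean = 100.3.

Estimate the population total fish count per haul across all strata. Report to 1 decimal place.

Estimate total by summing Nₕ·x̄ₕ over strata.
5502·47.4 + 6978·9.0 + 6478·28.5 + 10512·100.3 = 260794.8 + 62802 + 184623 + 1054353.6 = 1562573.4.

1562573.4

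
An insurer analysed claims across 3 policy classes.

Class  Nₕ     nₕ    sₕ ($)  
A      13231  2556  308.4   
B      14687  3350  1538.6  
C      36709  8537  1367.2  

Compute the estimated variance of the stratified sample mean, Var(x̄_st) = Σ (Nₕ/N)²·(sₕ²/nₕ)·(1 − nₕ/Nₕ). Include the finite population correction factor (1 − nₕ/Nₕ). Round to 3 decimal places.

83.645

N = 64627; Wₕ = Nₕ/N.
class A: (13231/64627)²·308.4²/2556·(1 − 2556/13231) = 1.258347
class B: (14687/64627)²·1538.6²/3350·(1 − 3350/14687) = 28.171495
class C: (36709/64627)²·1367.2²/8537·(1 − 8537/36709) = 54.215199
Sum = 83.645042 → 83.645.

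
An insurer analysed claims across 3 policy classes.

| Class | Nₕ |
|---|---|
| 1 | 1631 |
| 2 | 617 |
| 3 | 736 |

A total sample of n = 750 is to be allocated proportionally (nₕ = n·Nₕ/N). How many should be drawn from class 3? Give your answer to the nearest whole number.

185

Share of class 3 = 736/2984 = 0.24665.
Allocate 750 × 0.24665 = 184.987... → 185.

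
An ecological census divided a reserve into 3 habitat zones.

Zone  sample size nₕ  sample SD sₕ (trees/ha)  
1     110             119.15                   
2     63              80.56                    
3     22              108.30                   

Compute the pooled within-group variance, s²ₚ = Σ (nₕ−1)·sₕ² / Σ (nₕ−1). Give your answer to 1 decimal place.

11438.1

Degrees of freedom: 109 + 62 + 21 = 192.
Σ(nₕ−1)sₕ² = 109·14196.7225 + 62·6489.9136 + 21·11728.89 = 2196124.0857.
s²ₚ = 2196124.0857 / 192 = 11438.146... → 11438.1.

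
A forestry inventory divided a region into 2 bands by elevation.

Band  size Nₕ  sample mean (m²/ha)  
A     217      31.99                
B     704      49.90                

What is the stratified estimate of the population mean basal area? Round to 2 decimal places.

N = 921; weights Wₕ = Nₕ/N = (0.2356, 0.7644).
x̄_st = Σ Wₕ·x̄ₕ = 0.2356·31.99 + 0.7644·49.90 ≈ 45.6802...
→ 45.68.

45.68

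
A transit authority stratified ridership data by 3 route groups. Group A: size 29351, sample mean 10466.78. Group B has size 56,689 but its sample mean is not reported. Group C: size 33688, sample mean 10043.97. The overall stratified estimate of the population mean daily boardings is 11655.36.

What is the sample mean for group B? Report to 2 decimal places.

N = 29351 + 56689 + 33688 = 119728.
Overall total = μ·N = 11655.36·119728 = 1395472942.08.
Subtract the known strata: 29351·10466.78 + 33688·10043.97 = 645571721.14.
Remaining total for group B: 1395472942.08 − 645571721.14 = 749901220.94.
Divide by its size: 749901220.94 / 56689 = 13228.3374... → 13228.34.

13228.34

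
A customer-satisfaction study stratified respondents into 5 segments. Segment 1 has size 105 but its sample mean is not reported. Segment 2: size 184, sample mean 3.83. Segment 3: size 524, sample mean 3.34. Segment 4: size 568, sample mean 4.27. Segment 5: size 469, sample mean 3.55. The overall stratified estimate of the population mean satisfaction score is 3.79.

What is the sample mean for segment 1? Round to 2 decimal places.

4.44

N = 105 + 184 + 524 + 568 + 469 = 1850.
Overall total = μ·N = 3.79·1850 = 7011.5.
Subtract the known strata: 184·3.83 + 524·3.34 + 568·4.27 + 469·3.55 = 6545.19.
Remaining total for segment 1: 7011.5 − 6545.19 = 466.31.
Divide by its size: 466.31 / 105 = 4.4410... → 4.44.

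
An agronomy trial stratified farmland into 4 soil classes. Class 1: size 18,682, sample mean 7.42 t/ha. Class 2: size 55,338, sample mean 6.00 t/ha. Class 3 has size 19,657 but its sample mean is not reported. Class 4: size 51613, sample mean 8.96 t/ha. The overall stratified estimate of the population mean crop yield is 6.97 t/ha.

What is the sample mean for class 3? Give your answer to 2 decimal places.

N = 18682 + 55338 + 19657 + 51613 = 145290.
Overall total = μ·N = 6.97·145290 = 1012671.3.
Subtract the known strata: 18682·7.42 + 55338·6.00 + 51613·8.96 = 933100.92.
Remaining total for class 3: 1012671.3 − 933100.92 = 79570.38.
Divide by its size: 79570.38 / 19657 = 4.0479... → 4.05.

4.05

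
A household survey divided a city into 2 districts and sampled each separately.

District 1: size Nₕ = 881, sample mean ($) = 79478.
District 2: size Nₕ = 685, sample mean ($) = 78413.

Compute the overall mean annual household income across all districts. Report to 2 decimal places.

x̄_st = (Σ Nₕx̄ₕ) / (Σ Nₕ) = (881·79478 + 685·78413) / 1566
= 123733023 / 1566 = 79012.1475... → 79012.15.

79012.15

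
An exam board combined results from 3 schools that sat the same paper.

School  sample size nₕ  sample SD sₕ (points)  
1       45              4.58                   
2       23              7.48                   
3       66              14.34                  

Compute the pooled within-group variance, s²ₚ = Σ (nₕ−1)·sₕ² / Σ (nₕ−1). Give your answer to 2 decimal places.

Degrees of freedom: 44 + 22 + 65 = 131.
Σ(nₕ−1)sₕ² = 44·20.9764 + 22·55.9504 + 65·205.6356 = 15520.1844.
s²ₚ = 15520.1844 / 131 = 118.4747... → 118.47.

118.47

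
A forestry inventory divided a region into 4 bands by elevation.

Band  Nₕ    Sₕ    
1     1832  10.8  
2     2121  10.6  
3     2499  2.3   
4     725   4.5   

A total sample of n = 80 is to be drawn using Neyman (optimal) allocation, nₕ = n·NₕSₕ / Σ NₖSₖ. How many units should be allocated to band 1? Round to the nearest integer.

31

Σ NₕSₕ = 1832·10.8 + 2121·10.6 + 2499·2.3 + 725·4.5 = 51278.4.
Share for 1: 19785.6/51278.4 = 0.38585.
n_1 = 80 × 0.38585 = 30.868... → 31.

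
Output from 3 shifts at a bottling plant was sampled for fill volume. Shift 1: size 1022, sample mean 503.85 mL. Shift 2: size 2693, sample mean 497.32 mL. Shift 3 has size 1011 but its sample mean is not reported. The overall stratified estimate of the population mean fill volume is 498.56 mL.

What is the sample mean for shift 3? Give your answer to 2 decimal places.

Σ Nₕx̄ₕ = N·μ, so 1011·x̄_3 = 4726·498.56 − (1022·503.85 + 2693·497.32).
= 2356194.56 − 1854217.46 = 501977.1.
x̄_3 = 501977.1 / 1011 = 496.5154... → 496.52.

496.52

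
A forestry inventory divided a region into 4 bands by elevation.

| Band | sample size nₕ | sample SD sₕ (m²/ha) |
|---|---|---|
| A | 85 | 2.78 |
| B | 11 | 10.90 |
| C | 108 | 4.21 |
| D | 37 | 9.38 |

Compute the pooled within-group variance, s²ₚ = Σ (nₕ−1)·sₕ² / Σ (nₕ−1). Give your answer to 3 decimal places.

29.119

Degrees of freedom: 84 + 10 + 107 + 36 = 237.
Σ(nₕ−1)sₕ² = 84·7.7284 + 10·118.81 + 107·17.7241 + 36·87.9844 = 6901.2027.
s²ₚ = 6901.2027 / 237 = 29.11900... → 29.119.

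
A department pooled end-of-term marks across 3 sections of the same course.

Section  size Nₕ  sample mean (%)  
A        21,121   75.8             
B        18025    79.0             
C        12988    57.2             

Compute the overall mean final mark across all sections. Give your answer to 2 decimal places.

72.27

N = 52134; weights Wₕ = Nₕ/N = (0.4051, 0.3457, 0.2491).
x̄_st = Σ Wₕ·x̄ₕ = 0.4051·75.8 + 0.3457·79.0 + 0.2491·57.2 ≈ 72.2726...
→ 72.27.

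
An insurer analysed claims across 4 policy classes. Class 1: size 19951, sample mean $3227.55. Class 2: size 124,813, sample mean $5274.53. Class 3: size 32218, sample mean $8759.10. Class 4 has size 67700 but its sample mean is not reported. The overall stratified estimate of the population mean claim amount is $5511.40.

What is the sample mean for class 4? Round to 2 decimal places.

5075.58

N = 19951 + 124813 + 32218 + 67700 = 244682.
Overall total = μ·N = 5511.40·244682 = 1348540374.8.
Subtract the known strata: 19951·3227.55 + 124813·5274.53 + 32218·8759.10 = 1004923446.74.
Remaining total for class 4: 1348540374.8 − 1004923446.74 = 343616928.06.
Divide by its size: 343616928.06 / 67700 = 5075.5824... → 5075.58.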